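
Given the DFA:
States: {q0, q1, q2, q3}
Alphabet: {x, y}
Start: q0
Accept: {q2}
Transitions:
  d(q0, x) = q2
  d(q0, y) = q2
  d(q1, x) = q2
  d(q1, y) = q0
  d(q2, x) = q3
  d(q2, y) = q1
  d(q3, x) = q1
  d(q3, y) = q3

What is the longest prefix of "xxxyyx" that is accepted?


Run the DFA, marking each prefix where the state is accepting:
  "" -> q0 [reject]
  "x" -> q2 [accept]
  "xx" -> q3 [reject]
  "xxx" -> q1 [reject]
  "xxxy" -> q0 [reject]
  "xxxyy" -> q2 [accept]
  "xxxyyx" -> q3 [reject]

"xxxyy"


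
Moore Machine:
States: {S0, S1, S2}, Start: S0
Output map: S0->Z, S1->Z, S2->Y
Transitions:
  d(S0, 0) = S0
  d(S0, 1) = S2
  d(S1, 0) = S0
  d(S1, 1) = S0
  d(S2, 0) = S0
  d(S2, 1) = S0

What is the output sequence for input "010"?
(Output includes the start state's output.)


Start: S0 (output Z)
  --0--> S0 (output Z)
  --1--> S2 (output Y)
  --0--> S0 (output Z)

"ZZYZ"


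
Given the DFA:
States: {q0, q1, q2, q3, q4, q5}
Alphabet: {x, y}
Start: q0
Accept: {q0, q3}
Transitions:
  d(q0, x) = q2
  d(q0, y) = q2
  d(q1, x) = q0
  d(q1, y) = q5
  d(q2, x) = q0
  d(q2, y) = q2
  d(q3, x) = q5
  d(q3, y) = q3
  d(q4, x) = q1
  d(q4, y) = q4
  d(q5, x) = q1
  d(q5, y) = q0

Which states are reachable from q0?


BFS from q0:
  layer 0: {q0}
  layer 1: {q2}

{q0, q2}


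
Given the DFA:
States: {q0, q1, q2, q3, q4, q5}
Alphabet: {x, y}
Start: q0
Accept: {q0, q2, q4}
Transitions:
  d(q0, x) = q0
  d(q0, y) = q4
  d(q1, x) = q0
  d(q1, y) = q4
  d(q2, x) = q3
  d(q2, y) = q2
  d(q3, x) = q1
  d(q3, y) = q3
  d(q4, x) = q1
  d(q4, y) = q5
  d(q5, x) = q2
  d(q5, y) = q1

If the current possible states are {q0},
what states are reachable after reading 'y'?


Apply transition on 'y' from each current state:
  d(q0, y) = q4

{q4}


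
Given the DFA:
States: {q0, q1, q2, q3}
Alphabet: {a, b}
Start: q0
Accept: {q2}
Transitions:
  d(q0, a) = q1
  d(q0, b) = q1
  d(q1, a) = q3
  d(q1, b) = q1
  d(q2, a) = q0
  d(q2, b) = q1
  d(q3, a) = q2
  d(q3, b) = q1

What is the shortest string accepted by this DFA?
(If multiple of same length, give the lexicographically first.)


BFS by string length (lex-first path to each state shown):
  len 0: q0<-""
  len 1: q1<-"a"
  len 2: q1<-"ab", q3<-"aa"
  len 3: q1<-"aab", q2<-"aaa", q3<-"aba"
Found accept state at length 3.

"aaa"


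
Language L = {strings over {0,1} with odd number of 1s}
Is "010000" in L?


count('1') = 1; 1 mod 2 = 1

Yes, "010000" is in L


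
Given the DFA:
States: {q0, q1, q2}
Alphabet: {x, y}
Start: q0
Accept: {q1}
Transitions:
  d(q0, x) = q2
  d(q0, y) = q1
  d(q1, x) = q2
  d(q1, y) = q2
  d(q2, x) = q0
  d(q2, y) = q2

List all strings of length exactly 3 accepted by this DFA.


All strings of length 3: 8 total
Accepted: 1

"xxy"


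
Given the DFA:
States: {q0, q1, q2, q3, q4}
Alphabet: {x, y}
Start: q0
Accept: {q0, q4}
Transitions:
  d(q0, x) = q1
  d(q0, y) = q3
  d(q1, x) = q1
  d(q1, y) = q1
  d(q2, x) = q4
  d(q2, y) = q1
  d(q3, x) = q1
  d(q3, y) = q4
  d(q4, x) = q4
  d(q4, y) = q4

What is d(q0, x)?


Looking up transition d(q0, x)

q1


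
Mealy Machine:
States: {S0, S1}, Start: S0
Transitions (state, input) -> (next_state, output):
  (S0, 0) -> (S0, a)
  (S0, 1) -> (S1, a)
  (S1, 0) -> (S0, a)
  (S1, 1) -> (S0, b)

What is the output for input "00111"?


Step-by-step:
  (S0, 0) -> (S0, a)
  (S0, 0) -> (S0, a)
  (S0, 1) -> (S1, a)
  (S1, 1) -> (S0, b)
  (S0, 1) -> (S1, a)

"aaaba"


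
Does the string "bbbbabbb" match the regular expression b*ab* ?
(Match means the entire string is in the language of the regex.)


|string| = 8; first = 'b'; last = 'b'

Yes, "bbbbabbb" matches b*ab*


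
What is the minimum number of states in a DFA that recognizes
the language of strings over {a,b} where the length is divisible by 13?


States track (length) mod 13.
Need 13 states: one per remainder 0..12; accept = remainder 0.

13


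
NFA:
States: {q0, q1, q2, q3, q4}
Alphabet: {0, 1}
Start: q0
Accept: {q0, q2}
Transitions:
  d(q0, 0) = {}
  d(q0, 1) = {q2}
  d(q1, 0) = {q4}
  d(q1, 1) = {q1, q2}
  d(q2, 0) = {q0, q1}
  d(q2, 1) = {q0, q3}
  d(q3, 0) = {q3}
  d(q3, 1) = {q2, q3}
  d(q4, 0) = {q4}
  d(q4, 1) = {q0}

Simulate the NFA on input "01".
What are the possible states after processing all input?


Start: {q0}
  --0--> {}
  --1--> {}

{} (empty set, no valid transitions)


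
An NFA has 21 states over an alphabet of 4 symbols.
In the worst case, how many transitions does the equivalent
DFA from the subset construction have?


Subset construction: one DFA state per subset of NFA states = 2^21 = 2097152 states.
Each DFA state has 4 outgoing transitions: 2097152 * 4 = 8388608

8388608


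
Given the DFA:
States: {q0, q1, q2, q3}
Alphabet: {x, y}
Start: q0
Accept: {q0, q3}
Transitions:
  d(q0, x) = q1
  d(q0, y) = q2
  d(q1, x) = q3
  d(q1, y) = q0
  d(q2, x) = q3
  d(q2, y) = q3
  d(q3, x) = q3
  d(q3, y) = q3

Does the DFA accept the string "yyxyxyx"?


Trace: q0 -> q2 -> q3 -> q3 -> q3 -> q3 -> q3 -> q3
Final state: q3
Accept states: {q0, q3}

Yes, accepted (final state q3 is an accept state)


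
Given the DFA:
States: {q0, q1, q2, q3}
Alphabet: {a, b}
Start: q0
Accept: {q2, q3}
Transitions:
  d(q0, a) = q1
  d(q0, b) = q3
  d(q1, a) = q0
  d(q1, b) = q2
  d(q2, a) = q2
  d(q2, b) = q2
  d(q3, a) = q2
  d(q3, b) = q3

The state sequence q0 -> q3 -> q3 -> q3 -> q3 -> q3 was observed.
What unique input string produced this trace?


Trace back each transition to find the symbol:
  q0 --[b]--> q3
  q3 --[b]--> q3
  q3 --[b]--> q3
  q3 --[b]--> q3
  q3 --[b]--> q3

"bbbbb"


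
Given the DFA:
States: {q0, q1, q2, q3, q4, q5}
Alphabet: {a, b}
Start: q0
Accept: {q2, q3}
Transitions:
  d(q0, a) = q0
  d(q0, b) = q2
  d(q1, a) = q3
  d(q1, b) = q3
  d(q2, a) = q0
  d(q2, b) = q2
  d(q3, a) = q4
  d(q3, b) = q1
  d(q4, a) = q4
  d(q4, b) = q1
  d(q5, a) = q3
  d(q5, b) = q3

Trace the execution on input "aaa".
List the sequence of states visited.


Input: aaa
d(q0, a) = q0
d(q0, a) = q0
d(q0, a) = q0


q0 -> q0 -> q0 -> q0


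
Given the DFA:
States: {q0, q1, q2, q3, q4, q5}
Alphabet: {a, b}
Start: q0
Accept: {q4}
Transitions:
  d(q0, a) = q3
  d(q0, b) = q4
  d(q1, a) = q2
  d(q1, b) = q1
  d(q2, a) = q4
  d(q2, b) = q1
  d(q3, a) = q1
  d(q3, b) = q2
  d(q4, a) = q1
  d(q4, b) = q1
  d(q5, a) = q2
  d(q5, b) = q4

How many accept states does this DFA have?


Accept states listed: {q4}
Counting: q4(1)

1


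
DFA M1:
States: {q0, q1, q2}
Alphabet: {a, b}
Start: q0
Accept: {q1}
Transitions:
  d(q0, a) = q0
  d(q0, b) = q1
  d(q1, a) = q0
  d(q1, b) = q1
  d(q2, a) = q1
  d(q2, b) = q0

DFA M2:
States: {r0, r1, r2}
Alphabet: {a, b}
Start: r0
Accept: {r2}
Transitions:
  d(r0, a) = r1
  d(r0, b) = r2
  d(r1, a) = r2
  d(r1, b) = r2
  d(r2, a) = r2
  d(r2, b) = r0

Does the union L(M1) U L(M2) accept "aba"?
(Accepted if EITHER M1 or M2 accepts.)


M1: final=q0 accepted=False
M2: final=r2 accepted=True

Yes, union accepts


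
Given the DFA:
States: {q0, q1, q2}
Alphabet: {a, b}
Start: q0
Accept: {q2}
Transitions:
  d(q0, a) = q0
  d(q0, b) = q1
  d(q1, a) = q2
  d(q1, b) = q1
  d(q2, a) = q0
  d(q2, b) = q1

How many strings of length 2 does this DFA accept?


Enumerating all length-2 strings:
  "aa" -> q0 [reject]
  "ab" -> q1 [reject]
  "ba" -> q2 [accept]
  "bb" -> q1 [reject]

1 out of 4


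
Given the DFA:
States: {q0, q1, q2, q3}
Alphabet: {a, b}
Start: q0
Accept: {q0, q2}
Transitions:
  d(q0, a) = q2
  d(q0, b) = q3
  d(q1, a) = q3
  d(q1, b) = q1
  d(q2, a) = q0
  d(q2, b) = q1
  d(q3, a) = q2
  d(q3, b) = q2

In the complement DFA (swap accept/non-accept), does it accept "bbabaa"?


Trace: q0 -> q3 -> q2 -> q0 -> q3 -> q2 -> q0
Final: q0
Original accept: {q0, q2}
Complement: q0 is in original accept

No, complement rejects (original accepts)


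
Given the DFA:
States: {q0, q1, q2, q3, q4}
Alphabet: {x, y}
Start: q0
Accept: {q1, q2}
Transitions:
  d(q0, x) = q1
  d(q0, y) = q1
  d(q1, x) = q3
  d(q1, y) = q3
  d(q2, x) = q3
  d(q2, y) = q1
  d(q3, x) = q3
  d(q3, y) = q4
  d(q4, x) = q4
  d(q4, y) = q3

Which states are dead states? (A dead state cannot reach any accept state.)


Forward reachability from each state:
  q0 -> reaches accept state q1 (live)
  q1 -> reaches accept state q1 (live)
  q2 -> reaches accept state q1 (live)
  q3 -> reaches {q3, q4}, no accept state (dead)
  q4 -> reaches {q3, q4}, no accept state (dead)

{q3, q4}


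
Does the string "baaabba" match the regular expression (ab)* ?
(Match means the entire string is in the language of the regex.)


|string| = 7; first = 'b'; last = 'a'

No, "baaabba" does not match (ab)*


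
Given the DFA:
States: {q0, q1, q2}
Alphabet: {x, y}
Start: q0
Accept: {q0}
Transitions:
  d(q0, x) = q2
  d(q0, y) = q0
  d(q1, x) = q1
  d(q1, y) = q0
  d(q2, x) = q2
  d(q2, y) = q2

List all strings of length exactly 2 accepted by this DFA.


All strings of length 2: 4 total
Accepted: 1

"yy"


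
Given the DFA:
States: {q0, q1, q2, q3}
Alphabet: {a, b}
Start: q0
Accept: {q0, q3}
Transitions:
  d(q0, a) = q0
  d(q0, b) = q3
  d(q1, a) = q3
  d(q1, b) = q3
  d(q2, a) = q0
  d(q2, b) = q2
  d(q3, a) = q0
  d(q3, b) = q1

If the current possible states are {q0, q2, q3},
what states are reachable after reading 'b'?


Apply transition on 'b' from each current state:
  d(q0, b) = q3
  d(q2, b) = q2
  d(q3, b) = q1

{q1, q2, q3}


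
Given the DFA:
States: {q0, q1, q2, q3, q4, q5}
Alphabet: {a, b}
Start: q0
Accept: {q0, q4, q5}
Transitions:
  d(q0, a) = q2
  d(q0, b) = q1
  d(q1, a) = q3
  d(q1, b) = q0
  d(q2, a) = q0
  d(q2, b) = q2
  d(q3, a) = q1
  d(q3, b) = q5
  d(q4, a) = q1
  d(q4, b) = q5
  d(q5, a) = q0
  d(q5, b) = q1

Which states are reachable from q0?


BFS from q0:
  layer 0: {q0}
  layer 1: {q1, q2}
  layer 2: {q3}
  layer 3: {q5}

{q0, q1, q2, q3, q5}


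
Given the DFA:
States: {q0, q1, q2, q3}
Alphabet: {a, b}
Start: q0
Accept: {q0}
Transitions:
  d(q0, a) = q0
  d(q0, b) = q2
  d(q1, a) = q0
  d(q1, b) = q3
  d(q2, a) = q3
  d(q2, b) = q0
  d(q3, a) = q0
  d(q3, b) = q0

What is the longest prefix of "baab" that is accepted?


Run the DFA, marking each prefix where the state is accepting:
  "" -> q0 [accept]
  "b" -> q2 [reject]
  "ba" -> q3 [reject]
  "baa" -> q0 [accept]
  "baab" -> q2 [reject]

"baa"


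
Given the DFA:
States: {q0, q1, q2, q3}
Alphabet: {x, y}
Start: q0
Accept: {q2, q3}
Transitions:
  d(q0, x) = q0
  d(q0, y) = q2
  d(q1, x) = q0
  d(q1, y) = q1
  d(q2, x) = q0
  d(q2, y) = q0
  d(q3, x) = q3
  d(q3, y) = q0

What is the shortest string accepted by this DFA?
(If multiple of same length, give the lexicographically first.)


BFS by string length (lex-first path to each state shown):
  len 0: q0<-""
  len 1: q0<-"x", q2<-"y"
Found accept state at length 1.

"y"


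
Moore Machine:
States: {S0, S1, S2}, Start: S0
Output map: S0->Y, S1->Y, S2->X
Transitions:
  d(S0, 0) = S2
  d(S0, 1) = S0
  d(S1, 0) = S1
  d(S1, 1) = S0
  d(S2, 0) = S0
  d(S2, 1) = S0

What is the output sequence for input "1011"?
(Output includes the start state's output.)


Start: S0 (output Y)
  --1--> S0 (output Y)
  --0--> S2 (output X)
  --1--> S0 (output Y)
  --1--> S0 (output Y)

"YYXYY"


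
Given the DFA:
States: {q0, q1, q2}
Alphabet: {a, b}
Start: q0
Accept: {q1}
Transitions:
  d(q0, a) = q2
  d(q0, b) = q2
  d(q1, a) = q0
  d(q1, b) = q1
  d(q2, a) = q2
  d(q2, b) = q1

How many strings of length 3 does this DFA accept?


Enumerating all length-3 strings:
  "aaa" -> q2 [reject]
  "aab" -> q1 [accept]
  "aba" -> q0 [reject]
  "abb" -> q1 [accept]
  "baa" -> q2 [reject]
  "bab" -> q1 [accept]
  "bba" -> q0 [reject]
  "bbb" -> q1 [accept]

4 out of 8


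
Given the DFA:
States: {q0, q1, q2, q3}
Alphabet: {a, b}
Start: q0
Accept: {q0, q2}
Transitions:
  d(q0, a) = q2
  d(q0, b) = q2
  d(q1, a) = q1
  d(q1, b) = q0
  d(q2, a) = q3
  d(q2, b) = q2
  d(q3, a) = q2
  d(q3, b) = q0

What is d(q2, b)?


Looking up transition d(q2, b)

q2


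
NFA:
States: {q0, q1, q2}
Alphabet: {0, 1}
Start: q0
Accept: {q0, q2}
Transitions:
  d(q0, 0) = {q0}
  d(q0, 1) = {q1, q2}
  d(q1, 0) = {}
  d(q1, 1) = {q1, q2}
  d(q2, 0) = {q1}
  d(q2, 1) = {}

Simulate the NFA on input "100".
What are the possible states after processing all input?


Start: {q0}
  --1--> {q1, q2}
  --0--> {q1}
  --0--> {}

{} (empty set, no valid transitions)


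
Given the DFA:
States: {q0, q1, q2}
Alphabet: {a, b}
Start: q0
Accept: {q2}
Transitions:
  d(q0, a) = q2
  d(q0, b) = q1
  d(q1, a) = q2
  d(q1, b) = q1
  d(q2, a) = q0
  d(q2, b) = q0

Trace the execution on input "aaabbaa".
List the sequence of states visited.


Input: aaabbaa
d(q0, a) = q2
d(q2, a) = q0
d(q0, a) = q2
d(q2, b) = q0
d(q0, b) = q1
d(q1, a) = q2
d(q2, a) = q0


q0 -> q2 -> q0 -> q2 -> q0 -> q1 -> q2 -> q0


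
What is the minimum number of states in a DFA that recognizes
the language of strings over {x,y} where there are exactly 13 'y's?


States: count = 0, 1, ..., 13 (that's 14 states), plus a dead state for count > 13.
Total: 14 + 1 = 15. Accept = count-13 state.

15


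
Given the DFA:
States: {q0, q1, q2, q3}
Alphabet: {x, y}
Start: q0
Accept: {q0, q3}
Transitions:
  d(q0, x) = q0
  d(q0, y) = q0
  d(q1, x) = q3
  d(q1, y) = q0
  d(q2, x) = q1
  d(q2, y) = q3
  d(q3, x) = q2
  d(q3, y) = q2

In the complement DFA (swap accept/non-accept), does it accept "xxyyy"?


Trace: q0 -> q0 -> q0 -> q0 -> q0 -> q0
Final: q0
Original accept: {q0, q3}
Complement: q0 is in original accept

No, complement rejects (original accepts)


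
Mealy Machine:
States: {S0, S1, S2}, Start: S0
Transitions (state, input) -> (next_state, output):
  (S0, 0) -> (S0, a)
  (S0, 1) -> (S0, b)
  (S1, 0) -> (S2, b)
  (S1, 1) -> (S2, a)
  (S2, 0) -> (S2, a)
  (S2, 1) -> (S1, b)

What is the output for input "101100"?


Step-by-step:
  (S0, 1) -> (S0, b)
  (S0, 0) -> (S0, a)
  (S0, 1) -> (S0, b)
  (S0, 1) -> (S0, b)
  (S0, 0) -> (S0, a)
  (S0, 0) -> (S0, a)

"babbaa"


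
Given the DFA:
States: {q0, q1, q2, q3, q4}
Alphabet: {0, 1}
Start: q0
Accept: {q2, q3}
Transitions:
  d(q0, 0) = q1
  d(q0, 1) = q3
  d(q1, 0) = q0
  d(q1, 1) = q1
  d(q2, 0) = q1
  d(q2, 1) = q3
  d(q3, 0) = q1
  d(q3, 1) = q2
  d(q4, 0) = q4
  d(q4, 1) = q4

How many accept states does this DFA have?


Accept states listed: {q2, q3}
Counting: q2(1) q3(2)

2


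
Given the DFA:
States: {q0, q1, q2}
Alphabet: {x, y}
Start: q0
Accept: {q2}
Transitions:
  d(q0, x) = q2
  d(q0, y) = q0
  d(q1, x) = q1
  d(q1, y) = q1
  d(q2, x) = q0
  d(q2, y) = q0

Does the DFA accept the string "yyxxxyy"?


Trace: q0 -> q0 -> q0 -> q2 -> q0 -> q2 -> q0 -> q0
Final state: q0
Accept states: {q2}

No, rejected (final state q0 is not an accept state)


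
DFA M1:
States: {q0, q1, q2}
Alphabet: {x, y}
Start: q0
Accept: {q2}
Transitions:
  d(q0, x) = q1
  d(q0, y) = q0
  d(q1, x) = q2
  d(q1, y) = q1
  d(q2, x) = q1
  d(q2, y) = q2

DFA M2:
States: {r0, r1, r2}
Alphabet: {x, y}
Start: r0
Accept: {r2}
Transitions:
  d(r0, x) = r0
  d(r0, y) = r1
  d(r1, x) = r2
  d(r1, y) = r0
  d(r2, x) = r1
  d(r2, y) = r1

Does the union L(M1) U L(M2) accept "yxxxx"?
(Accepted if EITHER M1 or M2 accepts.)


M1: final=q2 accepted=True
M2: final=r1 accepted=False

Yes, union accepts


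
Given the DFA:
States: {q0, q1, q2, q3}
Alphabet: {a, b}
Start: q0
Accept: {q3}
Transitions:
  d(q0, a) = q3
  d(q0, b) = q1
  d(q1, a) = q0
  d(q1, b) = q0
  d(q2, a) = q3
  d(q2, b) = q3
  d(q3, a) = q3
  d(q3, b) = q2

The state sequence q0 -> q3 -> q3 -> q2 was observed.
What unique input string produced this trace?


Trace back each transition to find the symbol:
  q0 --[a]--> q3
  q3 --[a]--> q3
  q3 --[b]--> q2

"aab"


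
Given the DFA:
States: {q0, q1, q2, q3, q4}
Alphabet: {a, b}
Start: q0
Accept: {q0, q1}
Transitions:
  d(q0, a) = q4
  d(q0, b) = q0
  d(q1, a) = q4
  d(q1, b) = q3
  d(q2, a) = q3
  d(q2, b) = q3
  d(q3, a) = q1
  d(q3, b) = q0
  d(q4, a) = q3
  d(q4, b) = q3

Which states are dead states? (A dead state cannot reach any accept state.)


Forward reachability from each state:
  q0 -> reaches accept state q0 (live)
  q1 -> reaches accept state q0 (live)
  q2 -> reaches accept state q0 (live)
  q3 -> reaches accept state q0 (live)
  q4 -> reaches accept state q0 (live)

None (all states can reach an accept state)


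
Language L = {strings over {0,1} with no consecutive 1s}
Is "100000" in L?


'11' does not occur

Yes, "100000" is in L


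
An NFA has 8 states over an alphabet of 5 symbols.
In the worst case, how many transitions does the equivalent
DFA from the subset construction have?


Subset construction: one DFA state per subset of NFA states = 2^8 = 256 states.
Each DFA state has 5 outgoing transitions: 256 * 5 = 1280

1280


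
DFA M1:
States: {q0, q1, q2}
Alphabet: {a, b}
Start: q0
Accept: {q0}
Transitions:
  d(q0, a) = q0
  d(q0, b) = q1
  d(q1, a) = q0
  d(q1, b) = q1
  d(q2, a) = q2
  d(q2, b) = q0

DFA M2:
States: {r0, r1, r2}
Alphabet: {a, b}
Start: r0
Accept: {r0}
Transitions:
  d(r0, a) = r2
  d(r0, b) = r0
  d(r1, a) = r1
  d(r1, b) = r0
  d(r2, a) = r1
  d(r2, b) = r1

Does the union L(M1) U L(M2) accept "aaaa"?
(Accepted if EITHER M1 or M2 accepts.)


M1: final=q0 accepted=True
M2: final=r1 accepted=False

Yes, union accepts


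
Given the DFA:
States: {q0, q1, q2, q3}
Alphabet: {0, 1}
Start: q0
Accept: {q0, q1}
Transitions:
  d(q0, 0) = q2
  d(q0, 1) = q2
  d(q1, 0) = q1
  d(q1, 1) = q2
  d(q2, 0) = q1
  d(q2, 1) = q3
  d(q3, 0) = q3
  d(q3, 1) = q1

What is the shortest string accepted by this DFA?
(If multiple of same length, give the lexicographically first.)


BFS by string length (lex-first path to each state shown):
  len 0: q0<-""
Found accept state at length 0.

"" (empty string)


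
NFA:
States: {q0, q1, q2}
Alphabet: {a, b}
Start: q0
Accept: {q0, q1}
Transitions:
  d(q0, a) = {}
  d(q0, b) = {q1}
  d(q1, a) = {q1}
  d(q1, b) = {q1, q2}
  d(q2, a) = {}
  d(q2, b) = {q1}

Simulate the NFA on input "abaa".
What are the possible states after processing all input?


Start: {q0}
  --a--> {}
  --b--> {}
  --a--> {}
  --a--> {}

{} (empty set, no valid transitions)


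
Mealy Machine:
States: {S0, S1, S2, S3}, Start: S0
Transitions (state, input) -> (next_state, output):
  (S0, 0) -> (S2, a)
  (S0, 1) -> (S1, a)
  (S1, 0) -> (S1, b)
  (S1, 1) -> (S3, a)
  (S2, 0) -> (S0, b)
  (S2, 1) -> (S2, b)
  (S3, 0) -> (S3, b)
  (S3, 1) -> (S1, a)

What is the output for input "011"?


Step-by-step:
  (S0, 0) -> (S2, a)
  (S2, 1) -> (S2, b)
  (S2, 1) -> (S2, b)

"abb"


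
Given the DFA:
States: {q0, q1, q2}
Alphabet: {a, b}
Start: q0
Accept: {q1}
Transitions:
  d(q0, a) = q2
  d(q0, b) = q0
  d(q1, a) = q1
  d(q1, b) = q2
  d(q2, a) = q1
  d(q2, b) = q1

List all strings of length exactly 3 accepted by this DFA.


All strings of length 3: 8 total
Accepted: 4

"aaa", "aba", "baa", "bab"


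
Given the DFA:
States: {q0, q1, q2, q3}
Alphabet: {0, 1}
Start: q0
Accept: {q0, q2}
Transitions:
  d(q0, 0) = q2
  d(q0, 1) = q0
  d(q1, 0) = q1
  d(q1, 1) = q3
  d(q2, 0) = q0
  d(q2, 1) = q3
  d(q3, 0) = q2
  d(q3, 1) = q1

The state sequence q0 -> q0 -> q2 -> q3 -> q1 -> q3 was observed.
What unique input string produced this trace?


Trace back each transition to find the symbol:
  q0 --[1]--> q0
  q0 --[0]--> q2
  q2 --[1]--> q3
  q3 --[1]--> q1
  q1 --[1]--> q3

"10111"


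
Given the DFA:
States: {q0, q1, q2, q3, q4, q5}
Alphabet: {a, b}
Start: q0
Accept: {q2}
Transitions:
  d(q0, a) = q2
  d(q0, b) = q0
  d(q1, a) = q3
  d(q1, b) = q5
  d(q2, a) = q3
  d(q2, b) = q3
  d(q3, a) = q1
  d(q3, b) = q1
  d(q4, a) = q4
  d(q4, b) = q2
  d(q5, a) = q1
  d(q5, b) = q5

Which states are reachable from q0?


BFS from q0:
  layer 0: {q0}
  layer 1: {q2}
  layer 2: {q3}
  layer 3: {q1}
  layer 4: {q5}

{q0, q1, q2, q3, q5}


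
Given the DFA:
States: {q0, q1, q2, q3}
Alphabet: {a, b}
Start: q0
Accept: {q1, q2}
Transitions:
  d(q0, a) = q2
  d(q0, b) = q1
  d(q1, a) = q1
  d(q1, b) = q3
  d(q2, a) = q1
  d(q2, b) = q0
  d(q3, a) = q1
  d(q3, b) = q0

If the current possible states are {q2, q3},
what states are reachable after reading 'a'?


Apply transition on 'a' from each current state:
  d(q2, a) = q1
  d(q3, a) = q1

{q1}


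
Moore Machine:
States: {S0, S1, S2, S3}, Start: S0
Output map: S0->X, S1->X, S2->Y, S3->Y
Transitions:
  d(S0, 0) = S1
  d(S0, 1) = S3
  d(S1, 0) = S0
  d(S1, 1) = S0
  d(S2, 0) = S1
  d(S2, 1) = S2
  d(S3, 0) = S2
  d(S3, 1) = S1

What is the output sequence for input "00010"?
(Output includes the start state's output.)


Start: S0 (output X)
  --0--> S1 (output X)
  --0--> S0 (output X)
  --0--> S1 (output X)
  --1--> S0 (output X)
  --0--> S1 (output X)

"XXXXXX"


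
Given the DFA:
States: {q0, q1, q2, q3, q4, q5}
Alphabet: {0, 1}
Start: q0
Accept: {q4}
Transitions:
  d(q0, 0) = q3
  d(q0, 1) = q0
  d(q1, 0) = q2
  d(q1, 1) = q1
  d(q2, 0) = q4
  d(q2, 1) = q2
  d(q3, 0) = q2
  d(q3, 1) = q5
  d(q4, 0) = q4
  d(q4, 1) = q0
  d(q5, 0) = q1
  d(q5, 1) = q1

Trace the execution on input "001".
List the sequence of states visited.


Input: 001
d(q0, 0) = q3
d(q3, 0) = q2
d(q2, 1) = q2


q0 -> q3 -> q2 -> q2


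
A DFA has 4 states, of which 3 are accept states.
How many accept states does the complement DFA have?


Complement swaps accept and non-accept states.
4 - 3 = 1

1


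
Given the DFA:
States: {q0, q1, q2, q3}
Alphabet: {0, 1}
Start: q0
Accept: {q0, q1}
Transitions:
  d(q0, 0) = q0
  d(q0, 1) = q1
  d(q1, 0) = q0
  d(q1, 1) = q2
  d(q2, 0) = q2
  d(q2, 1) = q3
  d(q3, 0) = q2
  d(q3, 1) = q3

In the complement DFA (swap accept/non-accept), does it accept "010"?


Trace: q0 -> q0 -> q1 -> q0
Final: q0
Original accept: {q0, q1}
Complement: q0 is in original accept

No, complement rejects (original accepts)


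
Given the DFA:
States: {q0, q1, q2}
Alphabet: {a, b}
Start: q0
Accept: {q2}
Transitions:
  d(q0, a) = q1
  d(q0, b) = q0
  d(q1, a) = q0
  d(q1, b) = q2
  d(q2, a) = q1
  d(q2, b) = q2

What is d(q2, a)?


Looking up transition d(q2, a)

q1


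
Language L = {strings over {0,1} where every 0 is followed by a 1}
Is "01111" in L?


'00' present: False; ends with '0': False

Yes, "01111" is in L


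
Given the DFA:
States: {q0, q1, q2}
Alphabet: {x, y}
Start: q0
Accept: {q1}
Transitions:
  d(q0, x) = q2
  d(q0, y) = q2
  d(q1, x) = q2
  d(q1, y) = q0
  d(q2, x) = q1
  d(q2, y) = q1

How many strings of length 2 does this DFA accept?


Enumerating all length-2 strings:
  "xx" -> q1 [accept]
  "xy" -> q1 [accept]
  "yx" -> q1 [accept]
  "yy" -> q1 [accept]

4 out of 4


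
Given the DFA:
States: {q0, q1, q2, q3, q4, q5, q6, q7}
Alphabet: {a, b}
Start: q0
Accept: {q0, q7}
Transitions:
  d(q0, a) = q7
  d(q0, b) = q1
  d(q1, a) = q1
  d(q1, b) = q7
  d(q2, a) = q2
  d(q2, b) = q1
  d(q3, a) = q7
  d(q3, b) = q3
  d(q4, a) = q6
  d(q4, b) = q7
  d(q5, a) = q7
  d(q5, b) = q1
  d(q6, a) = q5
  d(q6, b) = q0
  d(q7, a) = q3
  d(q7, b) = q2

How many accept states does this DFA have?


Accept states listed: {q0, q7}
Counting: q0(1) q7(2)

2


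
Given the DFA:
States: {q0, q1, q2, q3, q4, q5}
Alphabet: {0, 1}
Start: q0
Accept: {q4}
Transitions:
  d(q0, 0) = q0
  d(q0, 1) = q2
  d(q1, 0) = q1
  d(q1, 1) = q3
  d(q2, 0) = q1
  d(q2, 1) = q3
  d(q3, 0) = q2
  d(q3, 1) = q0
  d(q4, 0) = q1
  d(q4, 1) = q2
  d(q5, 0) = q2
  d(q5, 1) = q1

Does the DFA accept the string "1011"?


Trace: q0 -> q2 -> q1 -> q3 -> q0
Final state: q0
Accept states: {q4}

No, rejected (final state q0 is not an accept state)


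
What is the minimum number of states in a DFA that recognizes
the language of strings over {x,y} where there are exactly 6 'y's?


States: count = 0, 1, ..., 6 (that's 7 states), plus a dead state for count > 6.
Total: 7 + 1 = 8. Accept = count-6 state.

8


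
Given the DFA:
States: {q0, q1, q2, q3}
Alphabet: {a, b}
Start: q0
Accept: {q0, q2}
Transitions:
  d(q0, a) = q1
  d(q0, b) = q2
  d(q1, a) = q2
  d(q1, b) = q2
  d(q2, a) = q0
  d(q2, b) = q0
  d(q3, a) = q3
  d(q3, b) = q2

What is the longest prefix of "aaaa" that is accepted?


Run the DFA, marking each prefix where the state is accepting:
  "" -> q0 [accept]
  "a" -> q1 [reject]
  "aa" -> q2 [accept]
  "aaa" -> q0 [accept]
  "aaaa" -> q1 [reject]

"aaa"


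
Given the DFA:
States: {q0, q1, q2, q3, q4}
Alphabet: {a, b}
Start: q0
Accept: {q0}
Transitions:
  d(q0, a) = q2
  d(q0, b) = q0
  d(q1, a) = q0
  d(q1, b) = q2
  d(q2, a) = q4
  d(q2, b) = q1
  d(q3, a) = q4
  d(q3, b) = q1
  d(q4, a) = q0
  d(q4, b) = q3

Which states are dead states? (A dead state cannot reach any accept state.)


Forward reachability from each state:
  q0 -> reaches accept state q0 (live)
  q1 -> reaches accept state q0 (live)
  q2 -> reaches accept state q0 (live)
  q3 -> reaches accept state q0 (live)
  q4 -> reaches accept state q0 (live)

None (all states can reach an accept state)


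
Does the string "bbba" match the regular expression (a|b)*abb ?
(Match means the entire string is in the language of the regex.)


|string| = 4; first = 'b'; last = 'a'

No, "bbba" does not match (a|b)*abb


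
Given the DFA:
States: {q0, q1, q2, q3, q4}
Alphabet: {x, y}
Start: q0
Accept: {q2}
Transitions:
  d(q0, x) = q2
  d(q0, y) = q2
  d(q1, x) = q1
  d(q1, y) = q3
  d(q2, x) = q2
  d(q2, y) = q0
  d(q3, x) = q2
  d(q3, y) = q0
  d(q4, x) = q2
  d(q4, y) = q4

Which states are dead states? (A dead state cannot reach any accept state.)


Forward reachability from each state:
  q0 -> reaches accept state q2 (live)
  q1 -> reaches accept state q2 (live)
  q2 -> reaches accept state q2 (live)
  q3 -> reaches accept state q2 (live)
  q4 -> reaches accept state q2 (live)

None (all states can reach an accept state)


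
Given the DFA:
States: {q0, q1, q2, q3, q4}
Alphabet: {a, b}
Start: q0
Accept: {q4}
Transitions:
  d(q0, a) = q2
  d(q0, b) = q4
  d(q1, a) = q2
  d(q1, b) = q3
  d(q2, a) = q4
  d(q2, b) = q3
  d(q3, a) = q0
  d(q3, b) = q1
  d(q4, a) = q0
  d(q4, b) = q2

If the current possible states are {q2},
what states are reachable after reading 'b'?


Apply transition on 'b' from each current state:
  d(q2, b) = q3

{q3}


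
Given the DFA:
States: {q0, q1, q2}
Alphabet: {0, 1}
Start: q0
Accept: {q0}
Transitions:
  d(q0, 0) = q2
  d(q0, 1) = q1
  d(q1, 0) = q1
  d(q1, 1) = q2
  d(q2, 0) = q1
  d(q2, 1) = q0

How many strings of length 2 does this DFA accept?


Enumerating all length-2 strings:
  "00" -> q1 [reject]
  "01" -> q0 [accept]
  "10" -> q1 [reject]
  "11" -> q2 [reject]

1 out of 4


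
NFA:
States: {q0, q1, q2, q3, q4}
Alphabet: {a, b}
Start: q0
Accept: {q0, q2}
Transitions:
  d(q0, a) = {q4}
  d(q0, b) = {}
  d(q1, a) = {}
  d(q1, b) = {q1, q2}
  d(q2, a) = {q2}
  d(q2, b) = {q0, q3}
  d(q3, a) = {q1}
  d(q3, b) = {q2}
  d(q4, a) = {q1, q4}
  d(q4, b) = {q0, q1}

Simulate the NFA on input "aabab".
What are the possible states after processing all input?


Start: {q0}
  --a--> {q4}
  --a--> {q1, q4}
  --b--> {q0, q1, q2}
  --a--> {q2, q4}
  --b--> {q0, q1, q3}

{q0, q1, q3}


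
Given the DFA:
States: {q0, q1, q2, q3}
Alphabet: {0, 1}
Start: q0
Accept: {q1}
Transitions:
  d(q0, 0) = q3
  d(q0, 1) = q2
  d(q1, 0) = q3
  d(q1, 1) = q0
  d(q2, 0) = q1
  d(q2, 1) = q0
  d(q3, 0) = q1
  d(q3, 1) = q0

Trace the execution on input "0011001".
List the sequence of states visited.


Input: 0011001
d(q0, 0) = q3
d(q3, 0) = q1
d(q1, 1) = q0
d(q0, 1) = q2
d(q2, 0) = q1
d(q1, 0) = q3
d(q3, 1) = q0


q0 -> q3 -> q1 -> q0 -> q2 -> q1 -> q3 -> q0


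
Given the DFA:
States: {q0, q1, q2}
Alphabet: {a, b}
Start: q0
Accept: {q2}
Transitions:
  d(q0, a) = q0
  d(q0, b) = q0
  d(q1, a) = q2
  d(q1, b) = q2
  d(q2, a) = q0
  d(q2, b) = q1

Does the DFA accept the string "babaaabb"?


Trace: q0 -> q0 -> q0 -> q0 -> q0 -> q0 -> q0 -> q0 -> q0
Final state: q0
Accept states: {q2}

No, rejected (final state q0 is not an accept state)


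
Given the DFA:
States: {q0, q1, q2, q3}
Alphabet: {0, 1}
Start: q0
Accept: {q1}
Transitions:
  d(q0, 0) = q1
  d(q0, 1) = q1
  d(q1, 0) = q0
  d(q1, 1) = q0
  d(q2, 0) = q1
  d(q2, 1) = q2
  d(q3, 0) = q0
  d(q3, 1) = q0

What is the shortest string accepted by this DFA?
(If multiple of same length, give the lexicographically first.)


BFS by string length (lex-first path to each state shown):
  len 0: q0<-""
  len 1: q1<-"0"
Found accept state at length 1.

"0"


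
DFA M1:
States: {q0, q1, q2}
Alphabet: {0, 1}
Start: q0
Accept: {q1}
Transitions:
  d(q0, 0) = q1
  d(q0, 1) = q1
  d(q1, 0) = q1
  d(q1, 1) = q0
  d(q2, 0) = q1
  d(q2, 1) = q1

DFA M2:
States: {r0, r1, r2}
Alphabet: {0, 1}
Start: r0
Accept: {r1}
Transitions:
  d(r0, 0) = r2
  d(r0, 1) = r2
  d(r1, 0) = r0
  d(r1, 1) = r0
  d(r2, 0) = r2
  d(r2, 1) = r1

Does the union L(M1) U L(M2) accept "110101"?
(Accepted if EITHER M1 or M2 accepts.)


M1: final=q0 accepted=False
M2: final=r1 accepted=True

Yes, union accepts


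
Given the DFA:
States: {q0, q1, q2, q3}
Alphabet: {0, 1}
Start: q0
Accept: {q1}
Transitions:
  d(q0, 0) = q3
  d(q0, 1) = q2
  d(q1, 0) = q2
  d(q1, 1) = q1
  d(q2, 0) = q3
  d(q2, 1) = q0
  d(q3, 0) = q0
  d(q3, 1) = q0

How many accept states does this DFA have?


Accept states listed: {q1}
Counting: q1(1)

1


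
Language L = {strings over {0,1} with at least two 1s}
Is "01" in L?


count('1') = 1

No, "01" is not in L


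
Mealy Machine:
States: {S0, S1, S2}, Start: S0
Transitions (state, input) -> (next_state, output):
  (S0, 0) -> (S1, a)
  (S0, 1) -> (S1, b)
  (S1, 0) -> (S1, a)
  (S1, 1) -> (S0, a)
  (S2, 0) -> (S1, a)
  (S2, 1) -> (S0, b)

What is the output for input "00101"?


Step-by-step:
  (S0, 0) -> (S1, a)
  (S1, 0) -> (S1, a)
  (S1, 1) -> (S0, a)
  (S0, 0) -> (S1, a)
  (S1, 1) -> (S0, a)

"aaaaa"


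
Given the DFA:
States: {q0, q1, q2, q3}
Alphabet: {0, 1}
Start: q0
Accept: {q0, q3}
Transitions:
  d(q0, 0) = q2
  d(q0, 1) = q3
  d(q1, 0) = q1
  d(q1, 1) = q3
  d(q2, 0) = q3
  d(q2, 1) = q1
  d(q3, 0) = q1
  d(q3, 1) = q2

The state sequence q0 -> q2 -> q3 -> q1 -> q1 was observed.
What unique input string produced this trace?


Trace back each transition to find the symbol:
  q0 --[0]--> q2
  q2 --[0]--> q3
  q3 --[0]--> q1
  q1 --[0]--> q1

"0000"


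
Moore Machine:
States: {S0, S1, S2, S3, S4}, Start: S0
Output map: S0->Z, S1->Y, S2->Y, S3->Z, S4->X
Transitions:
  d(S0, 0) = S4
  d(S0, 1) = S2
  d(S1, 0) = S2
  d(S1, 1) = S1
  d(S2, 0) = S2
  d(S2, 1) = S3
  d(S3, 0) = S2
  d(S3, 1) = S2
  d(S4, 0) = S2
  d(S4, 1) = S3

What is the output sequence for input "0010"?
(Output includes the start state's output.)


Start: S0 (output Z)
  --0--> S4 (output X)
  --0--> S2 (output Y)
  --1--> S3 (output Z)
  --0--> S2 (output Y)

"ZXYZY"


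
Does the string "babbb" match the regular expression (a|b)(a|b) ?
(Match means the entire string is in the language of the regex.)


|string| = 5; first = 'b'; last = 'b'

No, "babbb" does not match (a|b)(a|b)


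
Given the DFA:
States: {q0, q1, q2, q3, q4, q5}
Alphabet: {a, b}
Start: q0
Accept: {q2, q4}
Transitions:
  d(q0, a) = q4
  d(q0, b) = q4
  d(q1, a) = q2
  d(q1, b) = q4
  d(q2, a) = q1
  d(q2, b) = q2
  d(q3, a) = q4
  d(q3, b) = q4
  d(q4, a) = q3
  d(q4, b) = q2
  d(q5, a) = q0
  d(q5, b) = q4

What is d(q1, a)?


Looking up transition d(q1, a)

q2


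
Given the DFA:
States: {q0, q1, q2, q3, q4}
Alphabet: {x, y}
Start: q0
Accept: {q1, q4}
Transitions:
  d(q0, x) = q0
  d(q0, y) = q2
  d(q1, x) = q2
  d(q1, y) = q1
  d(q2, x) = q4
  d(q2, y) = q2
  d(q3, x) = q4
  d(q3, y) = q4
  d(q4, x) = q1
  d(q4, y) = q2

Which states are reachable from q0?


BFS from q0:
  layer 0: {q0}
  layer 1: {q2}
  layer 2: {q4}
  layer 3: {q1}

{q0, q1, q2, q4}


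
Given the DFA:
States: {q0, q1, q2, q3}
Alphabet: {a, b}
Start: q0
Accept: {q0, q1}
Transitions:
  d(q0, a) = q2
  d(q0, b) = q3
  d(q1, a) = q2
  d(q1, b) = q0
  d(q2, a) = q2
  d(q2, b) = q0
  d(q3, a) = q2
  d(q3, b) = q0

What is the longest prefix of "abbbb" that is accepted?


Run the DFA, marking each prefix where the state is accepting:
  "" -> q0 [accept]
  "a" -> q2 [reject]
  "ab" -> q0 [accept]
  "abb" -> q3 [reject]
  "abbb" -> q0 [accept]
  "abbbb" -> q3 [reject]

"abbb"


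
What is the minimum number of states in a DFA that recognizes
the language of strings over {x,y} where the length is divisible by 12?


States track (length) mod 12.
Need 12 states: one per remainder 0..11; accept = remainder 0.

12


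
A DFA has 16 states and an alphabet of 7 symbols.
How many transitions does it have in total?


Each state has exactly one transition per symbol.
16 * 7 = 112

112


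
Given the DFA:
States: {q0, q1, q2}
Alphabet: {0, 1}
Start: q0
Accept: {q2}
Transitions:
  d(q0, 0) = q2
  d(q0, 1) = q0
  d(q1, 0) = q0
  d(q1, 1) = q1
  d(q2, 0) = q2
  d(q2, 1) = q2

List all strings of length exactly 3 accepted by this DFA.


All strings of length 3: 8 total
Accepted: 7

"000", "001", "010", "011", "100", "101", "110"


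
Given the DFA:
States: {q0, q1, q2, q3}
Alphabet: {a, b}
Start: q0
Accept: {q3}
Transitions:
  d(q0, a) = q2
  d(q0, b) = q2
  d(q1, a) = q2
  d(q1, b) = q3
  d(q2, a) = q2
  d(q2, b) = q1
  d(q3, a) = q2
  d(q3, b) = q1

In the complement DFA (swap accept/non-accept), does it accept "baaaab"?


Trace: q0 -> q2 -> q2 -> q2 -> q2 -> q2 -> q1
Final: q1
Original accept: {q3}
Complement: q1 is not in original accept

Yes, complement accepts (original rejects)


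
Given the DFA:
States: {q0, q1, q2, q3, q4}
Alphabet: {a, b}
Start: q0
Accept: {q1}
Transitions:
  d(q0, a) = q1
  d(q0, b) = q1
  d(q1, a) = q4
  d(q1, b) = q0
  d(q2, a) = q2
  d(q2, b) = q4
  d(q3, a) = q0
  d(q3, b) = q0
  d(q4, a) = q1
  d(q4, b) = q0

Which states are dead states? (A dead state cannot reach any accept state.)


Forward reachability from each state:
  q0 -> reaches accept state q1 (live)
  q1 -> reaches accept state q1 (live)
  q2 -> reaches accept state q1 (live)
  q3 -> reaches accept state q1 (live)
  q4 -> reaches accept state q1 (live)

None (all states can reach an accept state)


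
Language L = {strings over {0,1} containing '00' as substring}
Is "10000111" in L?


'00' occurs at index 1

Yes, "10000111" is in L


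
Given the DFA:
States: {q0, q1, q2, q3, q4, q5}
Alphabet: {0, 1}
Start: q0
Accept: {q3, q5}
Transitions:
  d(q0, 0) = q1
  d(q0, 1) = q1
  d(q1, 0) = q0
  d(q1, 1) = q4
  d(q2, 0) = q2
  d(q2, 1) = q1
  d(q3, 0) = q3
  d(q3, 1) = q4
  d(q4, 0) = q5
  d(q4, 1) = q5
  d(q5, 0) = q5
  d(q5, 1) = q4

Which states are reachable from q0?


BFS from q0:
  layer 0: {q0}
  layer 1: {q1}
  layer 2: {q4}
  layer 3: {q5}

{q0, q1, q4, q5}


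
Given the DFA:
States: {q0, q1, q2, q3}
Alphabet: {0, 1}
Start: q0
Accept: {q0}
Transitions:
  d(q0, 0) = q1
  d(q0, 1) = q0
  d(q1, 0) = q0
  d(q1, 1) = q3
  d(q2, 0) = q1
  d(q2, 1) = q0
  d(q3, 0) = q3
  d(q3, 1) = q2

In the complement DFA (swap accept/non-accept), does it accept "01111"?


Trace: q0 -> q1 -> q3 -> q2 -> q0 -> q0
Final: q0
Original accept: {q0}
Complement: q0 is in original accept

No, complement rejects (original accepts)


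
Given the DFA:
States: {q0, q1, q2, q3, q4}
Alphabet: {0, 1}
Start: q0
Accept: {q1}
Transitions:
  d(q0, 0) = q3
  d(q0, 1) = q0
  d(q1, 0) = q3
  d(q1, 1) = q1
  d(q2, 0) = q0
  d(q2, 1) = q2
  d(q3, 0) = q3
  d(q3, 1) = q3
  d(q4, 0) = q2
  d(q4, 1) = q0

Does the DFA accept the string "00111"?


Trace: q0 -> q3 -> q3 -> q3 -> q3 -> q3
Final state: q3
Accept states: {q1}

No, rejected (final state q3 is not an accept state)


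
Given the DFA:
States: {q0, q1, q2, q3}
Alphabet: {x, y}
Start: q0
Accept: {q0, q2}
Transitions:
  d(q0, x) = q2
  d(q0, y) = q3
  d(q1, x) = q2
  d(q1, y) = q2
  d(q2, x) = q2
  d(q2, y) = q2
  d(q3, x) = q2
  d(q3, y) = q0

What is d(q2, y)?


Looking up transition d(q2, y)

q2


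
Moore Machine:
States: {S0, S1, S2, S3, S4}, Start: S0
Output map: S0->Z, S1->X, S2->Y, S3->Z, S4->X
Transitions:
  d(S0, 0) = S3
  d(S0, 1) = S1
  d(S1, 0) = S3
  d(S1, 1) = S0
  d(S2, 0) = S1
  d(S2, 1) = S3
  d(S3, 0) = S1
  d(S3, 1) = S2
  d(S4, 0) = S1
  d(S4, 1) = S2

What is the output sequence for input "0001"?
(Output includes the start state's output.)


Start: S0 (output Z)
  --0--> S3 (output Z)
  --0--> S1 (output X)
  --0--> S3 (output Z)
  --1--> S2 (output Y)

"ZZXZY"


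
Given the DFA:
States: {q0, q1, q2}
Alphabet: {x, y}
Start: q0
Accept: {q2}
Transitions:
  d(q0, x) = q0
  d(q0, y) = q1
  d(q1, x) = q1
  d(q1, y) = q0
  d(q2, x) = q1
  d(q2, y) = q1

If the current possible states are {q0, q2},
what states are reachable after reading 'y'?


Apply transition on 'y' from each current state:
  d(q0, y) = q1
  d(q2, y) = q1

{q1}


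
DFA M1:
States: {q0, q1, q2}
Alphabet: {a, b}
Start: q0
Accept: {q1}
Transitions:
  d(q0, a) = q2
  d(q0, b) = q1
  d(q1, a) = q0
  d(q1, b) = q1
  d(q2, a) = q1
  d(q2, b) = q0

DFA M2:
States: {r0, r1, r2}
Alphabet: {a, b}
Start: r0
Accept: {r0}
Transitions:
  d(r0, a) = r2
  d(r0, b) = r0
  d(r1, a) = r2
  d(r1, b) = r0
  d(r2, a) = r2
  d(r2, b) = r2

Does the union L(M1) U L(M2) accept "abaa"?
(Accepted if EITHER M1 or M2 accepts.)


M1: final=q1 accepted=True
M2: final=r2 accepted=False

Yes, union accepts


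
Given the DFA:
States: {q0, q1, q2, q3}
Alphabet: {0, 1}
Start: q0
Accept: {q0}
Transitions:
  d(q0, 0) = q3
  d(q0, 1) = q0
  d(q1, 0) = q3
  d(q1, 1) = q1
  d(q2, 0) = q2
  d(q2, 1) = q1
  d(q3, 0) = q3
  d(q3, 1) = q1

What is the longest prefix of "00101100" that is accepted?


Run the DFA, marking each prefix where the state is accepting:
  "" -> q0 [accept]
  "0" -> q3 [reject]
  "00" -> q3 [reject]
  "001" -> q1 [reject]
  "0010" -> q3 [reject]
  "00101" -> q1 [reject]
  "001011" -> q1 [reject]
  "0010110" -> q3 [reject]
  "00101100" -> q3 [reject]

""


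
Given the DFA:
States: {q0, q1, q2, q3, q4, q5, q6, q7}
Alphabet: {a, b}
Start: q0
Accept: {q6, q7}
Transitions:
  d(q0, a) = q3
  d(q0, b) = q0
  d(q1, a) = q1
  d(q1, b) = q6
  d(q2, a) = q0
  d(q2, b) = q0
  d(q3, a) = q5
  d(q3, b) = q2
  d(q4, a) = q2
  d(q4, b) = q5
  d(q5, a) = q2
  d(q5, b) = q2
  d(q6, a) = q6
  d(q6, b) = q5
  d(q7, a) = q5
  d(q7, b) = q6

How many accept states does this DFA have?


Accept states listed: {q6, q7}
Counting: q6(1) q7(2)

2


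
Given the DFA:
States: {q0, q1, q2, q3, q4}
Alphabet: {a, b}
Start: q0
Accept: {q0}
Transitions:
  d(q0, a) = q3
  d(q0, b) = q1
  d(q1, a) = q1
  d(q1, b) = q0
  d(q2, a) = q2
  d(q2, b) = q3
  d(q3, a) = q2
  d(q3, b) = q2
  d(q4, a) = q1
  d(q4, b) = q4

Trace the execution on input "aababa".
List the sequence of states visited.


Input: aababa
d(q0, a) = q3
d(q3, a) = q2
d(q2, b) = q3
d(q3, a) = q2
d(q2, b) = q3
d(q3, a) = q2


q0 -> q3 -> q2 -> q3 -> q2 -> q3 -> q2


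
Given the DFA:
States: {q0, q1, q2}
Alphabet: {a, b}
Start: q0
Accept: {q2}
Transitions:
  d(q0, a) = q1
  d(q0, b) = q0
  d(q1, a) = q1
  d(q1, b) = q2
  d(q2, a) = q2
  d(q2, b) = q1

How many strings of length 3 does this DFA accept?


Enumerating all length-3 strings:
  "aaa" -> q1 [reject]
  "aab" -> q2 [accept]
  "aba" -> q2 [accept]
  "abb" -> q1 [reject]
  "baa" -> q1 [reject]
  "bab" -> q2 [accept]
  "bba" -> q1 [reject]
  "bbb" -> q0 [reject]

3 out of 8


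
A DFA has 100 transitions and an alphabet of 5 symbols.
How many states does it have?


Each state has exactly one transition per symbol.
states = transitions / |alphabet| = 100 / 5 = 20

20


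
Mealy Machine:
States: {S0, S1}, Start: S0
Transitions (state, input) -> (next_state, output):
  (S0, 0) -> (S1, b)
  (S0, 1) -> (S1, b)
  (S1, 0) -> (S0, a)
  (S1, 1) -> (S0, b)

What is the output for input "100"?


Step-by-step:
  (S0, 1) -> (S1, b)
  (S1, 0) -> (S0, a)
  (S0, 0) -> (S1, b)

"bab"


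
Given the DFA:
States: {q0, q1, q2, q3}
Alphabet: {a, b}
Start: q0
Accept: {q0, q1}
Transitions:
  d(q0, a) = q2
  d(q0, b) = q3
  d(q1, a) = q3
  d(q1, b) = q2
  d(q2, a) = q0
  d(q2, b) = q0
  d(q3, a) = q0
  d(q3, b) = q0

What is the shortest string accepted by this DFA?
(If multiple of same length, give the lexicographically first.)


BFS by string length (lex-first path to each state shown):
  len 0: q0<-""
Found accept state at length 0.

"" (empty string)
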